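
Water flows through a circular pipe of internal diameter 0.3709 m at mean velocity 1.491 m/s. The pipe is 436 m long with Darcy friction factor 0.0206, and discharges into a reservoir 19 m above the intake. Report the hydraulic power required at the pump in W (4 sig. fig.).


Approach: apply continuity + Darcy-Weisbach + hydraulic power, Q = A*v; hf = f*(L/D)*(v^2/(2g)); H = static + hf; P = rho*g*Q*H.
Step 1 — flow rate (continuity, Q = A*v):
  A = pi*(0.3709/2)^2 = 0.108045 m^2
  Q = 0.108045 * 1.491 = 0.161095 m^3/s
Step 2 — friction head loss (Darcy-Weisbach):
  hf = 0.0206 * (436/0.3709) * (1.491^2 / (2*9.81))
  hf = 2.74380 m
Step 3 — total head: H = 19 + 2.74380 = 21.7438 m
Step 4 — hydraulic power (P = rho*g*Q*H):
  P = 1000 * 9.81 * 0.161095 * 21.7438 = 34360 W
Therefore the hydraulic power required at the pump = 34360 W.


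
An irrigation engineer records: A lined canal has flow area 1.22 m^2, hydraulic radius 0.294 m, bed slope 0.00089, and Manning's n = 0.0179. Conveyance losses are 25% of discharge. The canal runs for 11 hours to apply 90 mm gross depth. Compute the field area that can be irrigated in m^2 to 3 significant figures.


Approach: apply Manning's equation with a conveyance and depth budget, Q = (1/n)*A*R^(2/3)*S^(1/2); Q_field = Q*(1-loss); Area = Q_field*t/(d/1000).
Step 1 — canal discharge (Manning's equation):
  Q = (1/0.0179) * 1.22 * 0.294^(2/3) * 0.00089^(1/2) = 0.89901 m^3/s
Step 2 — delivered flow: Q_field = 0.89901*(1 - 25/100) = 0.67426 m^3/s
Step 3 — volume delivered: V = 0.67426 * 11*3600 = 26701 m^3
Step 4 — area served: A = V / (depth/1000) = 26701 / 0.09 = 297000 m^2
Therefore the field area that can be irrigated = 297000 m^2.


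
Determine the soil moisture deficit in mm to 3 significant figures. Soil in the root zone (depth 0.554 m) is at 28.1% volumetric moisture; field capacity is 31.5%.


Approach: apply the soil moisture deficit relation, SMD = (FC - theta)/100 * depth * 1000.
SMD = (31.5 - 28.1)/100 * 0.554 * 1000 = 18.8 mm
Therefore the soil moisture deficit = 18.8 mm.


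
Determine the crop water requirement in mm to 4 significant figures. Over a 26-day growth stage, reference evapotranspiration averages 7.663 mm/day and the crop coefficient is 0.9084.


Approach: apply the crop water requirement relation, CWR = ET0 * Kc * days.
CWR = 7.663 * 0.9084 * 26 = 181.0 mm
Therefore the crop water requirement = 181.0 mm.


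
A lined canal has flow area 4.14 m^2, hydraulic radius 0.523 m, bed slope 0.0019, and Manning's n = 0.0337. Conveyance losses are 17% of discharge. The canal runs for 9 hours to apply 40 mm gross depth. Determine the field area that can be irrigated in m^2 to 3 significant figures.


Approach: apply Manning's equation with a conveyance and depth budget, Q = (1/n)*A*R^(2/3)*S^(1/2); Q_field = Q*(1-loss); Area = Q_field*t/(d/1000).
Step 1 — canal discharge (Manning's equation):
  Q = (1/0.0337) * 4.14 * 0.523^(2/3) * 0.0019^(1/2) = 3.4760 m^3/s
Step 2 — delivered flow: Q_field = 3.4760*(1 - 17/100) = 2.8851 m^3/s
Step 3 — volume delivered: V = 2.8851 * 9*3600 = 93477 m^3
Step 4 — area served: A = V / (depth/1000) = 93477 / 0.04 = 2340000 m^2
Therefore the field area that can be irrigated = 2340000 m^2.


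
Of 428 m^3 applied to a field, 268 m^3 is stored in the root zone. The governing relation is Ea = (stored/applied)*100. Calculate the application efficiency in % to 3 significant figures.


Ea = (268/428)*100 = 62.6 %
Therefore the application efficiency = 62.6 %.


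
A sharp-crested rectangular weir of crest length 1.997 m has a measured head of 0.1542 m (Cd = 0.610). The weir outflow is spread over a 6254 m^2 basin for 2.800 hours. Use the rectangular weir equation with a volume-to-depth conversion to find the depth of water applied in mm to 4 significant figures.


Approach: apply the rectangular weir equation with a volume-to-depth conversion, Q = (2/3)*Cd*L*sqrt(2g)*H^1.5; d = Q*t/A * 1000.
Step 1 — weir discharge:
  Q = (2/3)*0.610*1.997*sqrt(2*9.81)*0.1542^1.5 = 0.217817 m^3/s
Step 2 — volume: V = 0.217817 * 2.800*3600 = 2195.60 m^3
Step 3 — depth: d = V/A * 1000 = 2195.60/6254 * 1000 = 351.1 mm
Therefore the depth of water applied = 351.1 mm.


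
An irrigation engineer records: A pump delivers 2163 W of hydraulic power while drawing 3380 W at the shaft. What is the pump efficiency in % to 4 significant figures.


Approach: apply the efficiency ratio, eta = (P_out/P_in)*100.
eta = (2163 / 3380) * 100 = 63.99 %
Therefore the pump efficiency = 63.99 %.


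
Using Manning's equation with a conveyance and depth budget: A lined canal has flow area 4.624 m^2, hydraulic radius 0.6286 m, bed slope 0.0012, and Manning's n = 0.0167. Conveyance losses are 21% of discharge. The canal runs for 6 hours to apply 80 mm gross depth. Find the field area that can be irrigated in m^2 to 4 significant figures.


Approach: apply Manning's equation with a conveyance and depth budget, Q = (1/n)*A*R^(2/3)*S^(1/2); Q_field = Q*(1-loss); Area = Q_field*t/(d/1000).
Step 1 — canal discharge (Manning's equation):
  Q = (1/0.0167) * 4.624 * 0.6286^(2/3) * 0.0012^(1/2) = 7.03842 m^3/s
Step 2 — delivered flow: Q_field = 7.03842*(1 - 21/100) = 5.56035 m^3/s
Step 3 — volume delivered: V = 5.56035 * 6*3600 = 120104 m^3
Step 4 — area served: A = V / (depth/1000) = 120104 / 0.08 = 1501000 m^2
Therefore the field area that can be irrigated = 1501000 m^2.


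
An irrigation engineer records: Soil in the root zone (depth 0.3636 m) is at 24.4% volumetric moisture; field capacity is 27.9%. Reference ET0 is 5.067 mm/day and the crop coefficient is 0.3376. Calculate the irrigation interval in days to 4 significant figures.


Approach: apply soil-water budget scheduling, SMD = (FC-theta)/100*depth*1000; ETc = ET0*Kc; interval = SMD/ETc.
Step 1 — soil moisture deficit:
  SMD = (27.9 - 24.4)/100 * 0.3636 * 1000 = 12.7260 mm
Step 2 — daily crop ET (ETc = ET0*Kc):
  ETc = 5.067 * 0.3376 = 1.71062 mm/day
Step 3 — irrigation interval (SMD/ETc):
  interval = 12.7260 / 1.71062 = 7.439 days
Therefore the irrigation interval = 7.439 days.


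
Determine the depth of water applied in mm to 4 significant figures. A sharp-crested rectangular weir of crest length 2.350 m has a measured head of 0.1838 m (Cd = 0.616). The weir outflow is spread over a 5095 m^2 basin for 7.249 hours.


Approach: apply the rectangular weir equation with a volume-to-depth conversion, Q = (2/3)*Cd*L*sqrt(2g)*H^1.5; d = Q*t/A * 1000.
Step 1 — weir discharge:
  Q = (2/3)*0.616*2.350*sqrt(2*9.81)*0.1838^1.5 = 0.336841 m^3/s
Step 2 — volume: V = 0.336841 * 7.249*3600 = 8790.34 m^3
Step 3 — depth: d = V/A * 1000 = 8790.34/5095 * 1000 = 1725 mm
Therefore the depth of water applied = 1725 mm.


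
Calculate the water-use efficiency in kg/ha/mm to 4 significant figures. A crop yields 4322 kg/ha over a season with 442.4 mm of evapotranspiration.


Approach: apply the water-use efficiency ratio, WUE = yield/ET.
WUE = 4322 / 442.4 = 9.769 kg/ha/mm
Therefore the water-use efficiency = 9.769 kg/ha/mm.


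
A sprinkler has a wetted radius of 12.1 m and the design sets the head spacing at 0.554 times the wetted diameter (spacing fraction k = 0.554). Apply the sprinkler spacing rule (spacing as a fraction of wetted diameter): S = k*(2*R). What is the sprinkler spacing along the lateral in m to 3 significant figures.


S = 0.554 * (2 * 12.1) = 13.4 m
Therefore the sprinkler spacing along the lateral = 13.4 m.


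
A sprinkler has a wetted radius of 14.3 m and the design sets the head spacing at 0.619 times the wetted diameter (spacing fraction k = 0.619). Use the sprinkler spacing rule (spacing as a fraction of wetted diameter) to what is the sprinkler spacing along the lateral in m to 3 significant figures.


Approach: apply the sprinkler spacing rule (spacing as a fraction of wetted diameter), S = k*(2*R).
S = 0.619 * (2 * 14.3) = 17.7 m
Therefore the sprinkler spacing along the lateral = 17.7 m.


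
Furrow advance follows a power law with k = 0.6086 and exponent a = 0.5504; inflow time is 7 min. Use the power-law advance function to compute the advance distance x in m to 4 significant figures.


Approach: apply the power-law advance function, x = k*t^a.
x = 0.6086 * 7^0.5504 = 1.776 m
Therefore the advance distance x = 1.776 m.


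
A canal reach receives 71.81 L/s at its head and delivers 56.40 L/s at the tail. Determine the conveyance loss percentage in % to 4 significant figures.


Approach: apply the conveyance loss ratio, loss% = ((Q_head - Q_tail)/Q_head)*100.
loss = ((71.81 - 56.40)/71.81)*100 = 21.46 %
Therefore the conveyance loss percentage = 21.46 %.


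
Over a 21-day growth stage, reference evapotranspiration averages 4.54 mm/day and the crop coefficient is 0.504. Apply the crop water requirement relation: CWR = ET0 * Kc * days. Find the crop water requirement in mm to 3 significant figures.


CWR = 4.54 * 0.504 * 21 = 48.1 mm
Therefore the crop water requirement = 48.1 mm.


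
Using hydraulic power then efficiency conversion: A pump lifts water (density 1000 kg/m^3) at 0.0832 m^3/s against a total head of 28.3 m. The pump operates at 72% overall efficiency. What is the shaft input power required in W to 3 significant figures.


Approach: apply hydraulic power then efficiency conversion, P = rho*g*Q*H; P_in = P/eta.
Step 1 — hydraulic power (P = rho*g*Q*H):
  P = 1000 * 9.81 * 0.0832 * 28.3 = 23098 W
Step 2 — input power: P_in = P/eta = 23098 / 0.72 = 32100 W
Therefore the shaft input power required = 32100 W.


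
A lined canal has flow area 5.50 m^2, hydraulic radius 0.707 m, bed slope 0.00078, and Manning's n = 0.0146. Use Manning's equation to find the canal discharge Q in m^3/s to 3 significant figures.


Approach: apply Manning's equation, Q = (1/n)*A*R^(2/3)*S^(1/2).
Q = (1/0.0146) * 5.50 * 0.707^(2/3) * 0.00078^(1/2) = 8.35 m^3/s
Therefore the canal discharge Q = 8.35 m^3/s.


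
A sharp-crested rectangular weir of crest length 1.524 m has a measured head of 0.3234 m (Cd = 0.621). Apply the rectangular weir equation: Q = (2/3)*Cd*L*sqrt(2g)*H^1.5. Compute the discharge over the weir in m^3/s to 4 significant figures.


Q = (2/3)*0.621*1.524*sqrt(2*9.81)*0.3234^1.5 = 0.5140 m^3/s
Therefore the discharge over the weir = 0.5140 m^3/s.


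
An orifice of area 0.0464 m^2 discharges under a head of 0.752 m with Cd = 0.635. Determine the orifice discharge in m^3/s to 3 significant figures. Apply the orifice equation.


Approach: apply the orifice equation, Q = Cd*A*sqrt(2*g*h).
Q = 0.635 * 0.0464 * sqrt(2*9.81*0.752) = 0.113 m^3/s
Therefore the orifice discharge = 0.113 m^3/s.


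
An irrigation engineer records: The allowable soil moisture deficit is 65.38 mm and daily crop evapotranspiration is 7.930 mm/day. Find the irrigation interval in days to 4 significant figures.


Approach: apply the irrigation interval relation, interval = SMD / ETc.
interval = 65.38 / 7.930 = 8.245 days
Therefore the irrigation interval = 8.245 days.


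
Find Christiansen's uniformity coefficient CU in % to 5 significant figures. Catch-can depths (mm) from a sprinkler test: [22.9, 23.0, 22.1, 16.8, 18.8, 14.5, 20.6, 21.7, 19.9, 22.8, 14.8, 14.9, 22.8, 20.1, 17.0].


Approach: apply Christiansen's uniformity coefficient, CU = (1 - mean_abs_deviation/mean)*100.
mean = 19.51333 mm
mean |d_i - mean| = 2.704000 mm
CU = (1 - 2.704000/19.51333)*100 = 86.143 %
Therefore Christiansen's uniformity coefficient CU = 86.143 %.


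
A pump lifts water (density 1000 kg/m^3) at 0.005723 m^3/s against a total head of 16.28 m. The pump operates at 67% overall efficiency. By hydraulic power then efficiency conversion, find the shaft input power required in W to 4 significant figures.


Approach: apply hydraulic power then efficiency conversion, P = rho*g*Q*H; P_in = P/eta.
Step 1 — hydraulic power (P = rho*g*Q*H):
  P = 1000 * 9.81 * 0.005723 * 16.28 = 914.002 W
Step 2 — input power: P_in = P/eta = 914.002 / 0.67 = 1364 W
Therefore the shaft input power required = 1364 W.


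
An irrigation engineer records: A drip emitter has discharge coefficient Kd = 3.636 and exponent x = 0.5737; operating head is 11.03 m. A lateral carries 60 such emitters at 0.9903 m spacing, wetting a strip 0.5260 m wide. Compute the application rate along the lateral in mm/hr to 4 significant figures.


Approach: apply the emitter equation with a lateral mass balance, q = Kd*h^x; Q = n*q; rate = Q/(n*spacing*width).
Step 1 — single emitter flow (q = Kd*h^x):
  q = 3.636 * 11.03^0.5737 = 14.4128 L/hr
Step 2 — total lateral flow: Q = 60 * 14.4128 = 864.770 L/hr
Step 3 — wetted area: A = 60 * 0.9903 * 0.5260 = 31.2539 m^2
Step 4 — application rate: Q/A = 864.770/31.2539 = 27.67 mm/hr
Therefore the application rate along the lateral = 27.67 mm/hr.


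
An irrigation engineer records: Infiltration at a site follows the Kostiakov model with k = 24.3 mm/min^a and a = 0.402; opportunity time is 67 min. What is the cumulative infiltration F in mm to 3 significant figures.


Approach: apply the Kostiakov infiltration equation, F = k*t^a.
F = 24.3 * 67^0.402 = 132 mm
Therefore the cumulative infiltration F = 132 mm.


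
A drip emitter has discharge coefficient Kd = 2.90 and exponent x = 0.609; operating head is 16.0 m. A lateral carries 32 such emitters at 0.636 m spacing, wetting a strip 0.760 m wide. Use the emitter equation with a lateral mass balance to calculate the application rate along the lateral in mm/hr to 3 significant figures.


Approach: apply the emitter equation with a lateral mass balance, q = Kd*h^x; Q = n*q; rate = Q/(n*spacing*width).
Step 1 — single emitter flow (q = Kd*h^x):
  q = 2.90 * 16.0^0.609 = 15.693 L/hr
Step 2 — total lateral flow: Q = 32 * 15.693 = 502.18 L/hr
Step 3 — wetted area: A = 32 * 0.636 * 0.760 = 15.468 m^2
Step 4 — application rate: Q/A = 502.18/15.468 = 32.5 mm/hr
Therefore the application rate along the lateral = 32.5 mm/hr.


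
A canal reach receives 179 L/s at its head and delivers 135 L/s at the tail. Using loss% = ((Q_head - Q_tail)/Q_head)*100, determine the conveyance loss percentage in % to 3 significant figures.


loss = ((179 - 135)/179)*100 = 24.6 %
Therefore the conveyance loss percentage = 24.6 %.


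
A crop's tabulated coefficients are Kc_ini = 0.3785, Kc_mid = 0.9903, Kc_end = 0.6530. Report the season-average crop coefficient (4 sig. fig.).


Approach: apply a simple seasonal average, Kc_avg = (Kc_ini + Kc_mid + Kc_end)/3.
Kc_avg = (0.3785 + 0.9903 + 0.6530)/3 = 0.6739
Therefore the season-average crop coefficient = 0.6739.


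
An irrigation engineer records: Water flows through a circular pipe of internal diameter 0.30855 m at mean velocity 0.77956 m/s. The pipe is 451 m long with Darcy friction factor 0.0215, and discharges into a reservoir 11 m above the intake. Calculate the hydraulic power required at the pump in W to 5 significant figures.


Approach: apply continuity + Darcy-Weisbach + hydraulic power, Q = A*v; hf = f*(L/D)*(v^2/(2g)); H = static + hf; P = rho*g*Q*H.
Step 1 — flow rate (continuity, Q = A*v):
  A = pi*(0.30855/2)^2 = 0.07477234 m^2
  Q = 0.07477234 * 0.77956 = 0.05828953 m^3/s
Step 2 — friction head loss (Darcy-Weisbach):
  hf = 0.0215 * (451/0.30855) * (0.77956^2 / (2*9.81))
  hf = 0.9733960 m
Step 3 — total head: H = 11 + 0.9733960 = 11.97340 m
Step 4 — hydraulic power (P = rho*g*Q*H):
  P = 1000 * 9.81 * 0.05828953 * 11.97340 = 6846.6 W
Therefore the hydraulic power required at the pump = 6846.6 W.


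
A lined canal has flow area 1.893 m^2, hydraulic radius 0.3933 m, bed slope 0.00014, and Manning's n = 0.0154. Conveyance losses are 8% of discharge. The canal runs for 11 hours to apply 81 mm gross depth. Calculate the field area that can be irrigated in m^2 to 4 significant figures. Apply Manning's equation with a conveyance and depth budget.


Approach: apply Manning's equation with a conveyance and depth budget, Q = (1/n)*A*R^(2/3)*S^(1/2); Q_field = Q*(1-loss); Area = Q_field*t/(d/1000).
Step 1 — canal discharge (Manning's equation):
  Q = (1/0.0154) * 1.893 * 0.3933^(2/3) * 0.00014^(1/2) = 0.780746 m^3/s
Step 2 — delivered flow: Q_field = 0.780746*(1 - 8/100) = 0.718286 m^3/s
Step 3 — volume delivered: V = 0.718286 * 11*3600 = 28444.1 m^3
Step 4 — area served: A = V / (depth/1000) = 28444.1 / 0.081 = 351200 m^2
Therefore the field area that can be irrigated = 351200 m^2.


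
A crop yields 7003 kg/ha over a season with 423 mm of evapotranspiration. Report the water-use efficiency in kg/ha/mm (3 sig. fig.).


Approach: apply the water-use efficiency ratio, WUE = yield/ET.
WUE = 7003 / 423 = 16.6 kg/ha/mm
Therefore the water-use efficiency = 16.6 kg/ha/mm.


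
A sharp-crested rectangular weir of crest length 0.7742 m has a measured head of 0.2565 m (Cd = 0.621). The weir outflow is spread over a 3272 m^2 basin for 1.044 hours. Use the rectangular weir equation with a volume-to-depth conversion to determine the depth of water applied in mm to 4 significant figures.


Approach: apply the rectangular weir equation with a volume-to-depth conversion, Q = (2/3)*Cd*L*sqrt(2g)*H^1.5; d = Q*t/A * 1000.
Step 1 — weir discharge:
  Q = (2/3)*0.621*0.7742*sqrt(2*9.81)*0.2565^1.5 = 0.184431 m^3/s
Step 2 — volume: V = 0.184431 * 1.044*3600 = 693.166 m^3
Step 3 — depth: d = V/A * 1000 = 693.166/3272 * 1000 = 211.8 mm
Therefore the depth of water applied = 211.8 mm.


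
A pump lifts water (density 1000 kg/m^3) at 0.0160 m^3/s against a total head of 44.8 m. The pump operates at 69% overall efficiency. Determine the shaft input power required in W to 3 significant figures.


Approach: apply hydraulic power then efficiency conversion, P = rho*g*Q*H; P_in = P/eta.
Step 1 — hydraulic power (P = rho*g*Q*H):
  P = 1000 * 9.81 * 0.0160 * 44.8 = 7031.8 W
Step 2 — input power: P_in = P/eta = 7031.8 / 0.69 = 10200 W
Therefore the shaft input power required = 10200 W.


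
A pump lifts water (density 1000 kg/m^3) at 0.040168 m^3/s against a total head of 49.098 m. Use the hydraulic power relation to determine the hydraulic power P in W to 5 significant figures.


Approach: apply the hydraulic power relation, P = rho*g*Q*H.
P = 1000 * 9.81 * 0.040168 * 49.098 = 19347 W
Therefore the hydraulic power P = 19347 W.


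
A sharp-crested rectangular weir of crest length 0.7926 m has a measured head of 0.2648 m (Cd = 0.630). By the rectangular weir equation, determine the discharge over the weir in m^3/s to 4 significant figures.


Approach: apply the rectangular weir equation, Q = (2/3)*Cd*L*sqrt(2g)*H^1.5.
Q = (2/3)*0.630*0.7926*sqrt(2*9.81)*0.2648^1.5 = 0.2009 m^3/s
Therefore the discharge over the weir = 0.2009 m^3/s.


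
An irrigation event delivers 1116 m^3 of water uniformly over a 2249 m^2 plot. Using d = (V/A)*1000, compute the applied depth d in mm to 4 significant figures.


d = (1116 / 2249) * 1000 = 496.2 mm
Therefore the applied depth d = 496.2 mm.


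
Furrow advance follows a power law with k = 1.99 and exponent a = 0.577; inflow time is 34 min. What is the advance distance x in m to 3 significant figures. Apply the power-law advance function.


Approach: apply the power-law advance function, x = k*t^a.
x = 1.99 * 34^0.577 = 15.2 m
Therefore the advance distance x = 15.2 m.


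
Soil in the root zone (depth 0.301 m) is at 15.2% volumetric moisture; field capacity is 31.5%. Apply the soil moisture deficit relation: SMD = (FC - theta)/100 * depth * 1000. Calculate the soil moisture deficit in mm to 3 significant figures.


SMD = (31.5 - 15.2)/100 * 0.301 * 1000 = 49.1 mm
Therefore the soil moisture deficit = 49.1 mm.


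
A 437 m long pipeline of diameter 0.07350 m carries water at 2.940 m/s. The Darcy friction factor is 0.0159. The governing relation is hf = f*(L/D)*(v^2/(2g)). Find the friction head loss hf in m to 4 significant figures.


hf = 0.0159 * (437/0.07350) * (2.940^2 / (2*9.81))
hf = 41.65 m
Therefore the friction head loss hf = 41.65 m.


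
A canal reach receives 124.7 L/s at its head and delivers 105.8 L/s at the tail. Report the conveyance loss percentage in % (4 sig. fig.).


Approach: apply the conveyance loss ratio, loss% = ((Q_head - Q_tail)/Q_head)*100.
loss = ((124.7 - 105.8)/124.7)*100 = 15.16 %
Therefore the conveyance loss percentage = 15.16 %.


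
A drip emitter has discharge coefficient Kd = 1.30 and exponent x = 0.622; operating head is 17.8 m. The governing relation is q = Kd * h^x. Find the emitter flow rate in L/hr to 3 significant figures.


q = 1.30 * 17.8^0.622 = 7.79 L/hr
Therefore the emitter flow rate = 7.79 L/hr.


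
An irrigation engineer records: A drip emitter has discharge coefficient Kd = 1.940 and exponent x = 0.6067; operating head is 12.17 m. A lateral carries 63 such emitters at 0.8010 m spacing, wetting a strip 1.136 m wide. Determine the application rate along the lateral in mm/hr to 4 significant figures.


Approach: apply the emitter equation with a lateral mass balance, q = Kd*h^x; Q = n*q; rate = Q/(n*spacing*width).
Step 1 — single emitter flow (q = Kd*h^x):
  q = 1.940 * 12.17^0.6067 = 8.83583 L/hr
Step 2 — total lateral flow: Q = 63 * 8.83583 = 556.658 L/hr
Step 3 — wetted area: A = 63 * 0.8010 * 1.136 = 57.3260 m^2
Step 4 — application rate: Q/A = 556.658/57.3260 = 9.710 mm/hr
Therefore the application rate along the lateral = 9.710 mm/hr.


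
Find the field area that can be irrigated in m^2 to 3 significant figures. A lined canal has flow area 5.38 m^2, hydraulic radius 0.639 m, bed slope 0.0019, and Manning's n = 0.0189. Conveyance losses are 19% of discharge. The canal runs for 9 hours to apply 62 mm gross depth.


Approach: apply Manning's equation with a conveyance and depth budget, Q = (1/n)*A*R^(2/3)*S^(1/2); Q_field = Q*(1-loss); Area = Q_field*t/(d/1000).
Step 1 — canal discharge (Manning's equation):
  Q = (1/0.0189) * 5.38 * 0.639^(2/3) * 0.0019^(1/2) = 9.2052 m^3/s
Step 2 — delivered flow: Q_field = 9.2052*(1 - 19/100) = 7.4562 m^3/s
Step 3 — volume delivered: V = 7.4562 * 9*3600 = 241580 m^3
Step 4 — area served: A = V / (depth/1000) = 241580 / 0.062 = 3900000 m^2
Therefore the field area that can be irrigated = 3900000 m^2.


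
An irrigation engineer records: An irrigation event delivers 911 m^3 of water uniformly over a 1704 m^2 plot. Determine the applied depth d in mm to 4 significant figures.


Approach: apply depth from volume over area, d = (V/A)*1000.
d = (911 / 1704) * 1000 = 534.6 mm
Therefore the applied depth d = 534.6 mm.


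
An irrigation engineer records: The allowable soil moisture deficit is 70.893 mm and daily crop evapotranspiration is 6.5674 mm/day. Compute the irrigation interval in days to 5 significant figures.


Approach: apply the irrigation interval relation, interval = SMD / ETc.
interval = 70.893 / 6.5674 = 10.795 days
Therefore the irrigation interval = 10.795 days.


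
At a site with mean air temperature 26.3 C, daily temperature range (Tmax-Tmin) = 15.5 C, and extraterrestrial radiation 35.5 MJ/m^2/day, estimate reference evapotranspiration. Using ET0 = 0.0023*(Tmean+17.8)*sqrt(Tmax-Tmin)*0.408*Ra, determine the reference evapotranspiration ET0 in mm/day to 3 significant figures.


ET0 = 0.0023*(26.3+17.8)*sqrt(15.5)*0.408*35.5 = 5.78 mm/day
Therefore the reference evapotranspiration ET0 = 5.78 mm/day.


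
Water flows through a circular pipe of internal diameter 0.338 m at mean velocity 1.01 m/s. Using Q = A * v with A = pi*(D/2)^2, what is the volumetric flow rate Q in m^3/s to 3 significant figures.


A = pi*(0.338/2)^2 = 0.089727 m^2
Q = 0.089727 * 1.01 = 0.0906 m^3/s
Therefore the volumetric flow rate Q = 0.0906 m^3/s.


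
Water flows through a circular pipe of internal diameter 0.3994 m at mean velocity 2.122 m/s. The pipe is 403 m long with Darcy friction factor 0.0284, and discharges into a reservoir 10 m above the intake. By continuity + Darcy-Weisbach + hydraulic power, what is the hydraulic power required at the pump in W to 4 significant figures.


Approach: apply continuity + Darcy-Weisbach + hydraulic power, Q = A*v; hf = f*(L/D)*(v^2/(2g)); H = static + hf; P = rho*g*Q*H.
Step 1 — flow rate (continuity, Q = A*v):
  A = pi*(0.3994/2)^2 = 0.125287 m^2
  Q = 0.125287 * 2.122 = 0.265859 m^3/s
Step 2 — friction head loss (Darcy-Weisbach):
  hf = 0.0284 * (403/0.3994) * (2.122^2 / (2*9.81))
  hf = 6.57669 m
Step 3 — total head: H = 10 + 6.57669 = 16.5767 m
Step 4 — hydraulic power (P = rho*g*Q*H):
  P = 1000 * 9.81 * 0.265859 * 16.5767 = 43230 W
Therefore the hydraulic power required at the pump = 43230 W.


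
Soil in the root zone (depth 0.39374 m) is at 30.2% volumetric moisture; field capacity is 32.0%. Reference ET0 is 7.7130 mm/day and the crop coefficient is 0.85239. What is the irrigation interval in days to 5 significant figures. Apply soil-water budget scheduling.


Approach: apply soil-water budget scheduling, SMD = (FC-theta)/100*depth*1000; ETc = ET0*Kc; interval = SMD/ETc.
Step 1 — soil moisture deficit:
  SMD = (32.0 - 30.2)/100 * 0.39374 * 1000 = 7.087320 mm
Step 2 — daily crop ET (ETc = ET0*Kc):
  ETc = 7.7130 * 0.85239 = 6.574484 mm/day
Step 3 — irrigation interval (SMD/ETc):
  interval = 7.087320 / 6.574484 = 1.0780 days
Therefore the irrigation interval = 1.0780 days.


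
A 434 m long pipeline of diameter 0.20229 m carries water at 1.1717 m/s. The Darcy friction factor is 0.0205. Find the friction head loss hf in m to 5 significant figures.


Approach: apply the Darcy-Weisbach equation, hf = f*(L/D)*(v^2/(2g)).
hf = 0.0205 * (434/0.20229) * (1.1717^2 / (2*9.81))
hf = 3.0775 m
Therefore the friction head loss hf = 3.0775 m.


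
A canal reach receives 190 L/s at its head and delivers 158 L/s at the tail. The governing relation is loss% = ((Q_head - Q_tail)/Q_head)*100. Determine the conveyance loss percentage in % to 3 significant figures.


loss = ((190 - 158)/190)*100 = 16.8 %
Therefore the conveyance loss percentage = 16.8 %.


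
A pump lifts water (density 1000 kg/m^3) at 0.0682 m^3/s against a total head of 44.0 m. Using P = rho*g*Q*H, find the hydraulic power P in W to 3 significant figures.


P = 1000 * 9.81 * 0.0682 * 44.0 = 29400 W
Therefore the hydraulic power P = 29400 W.


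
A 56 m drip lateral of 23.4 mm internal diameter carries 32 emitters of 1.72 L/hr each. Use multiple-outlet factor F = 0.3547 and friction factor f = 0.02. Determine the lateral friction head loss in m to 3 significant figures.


Approach: apply Darcy-Weisbach with the multiple-outlet F-factor, Q = n*q/(3600*1000) m^3/s; v = Q/A; hf = F*f*(L/D)*(v^2/(2g)).
Q = 32*1.72/(3600*1000) = 1.5289e-05 m^3/s
A = pi*(23.4e-3/2)^2 = 4.3005e-04 m^2, so v = Q/A = 0.035551 m/s
hf = 0.3547*0.02*(56/0.0234)*(0.035551^2/(2*9.81)) = 0.00109 m
Therefore the lateral friction head loss = 0.00109 m.


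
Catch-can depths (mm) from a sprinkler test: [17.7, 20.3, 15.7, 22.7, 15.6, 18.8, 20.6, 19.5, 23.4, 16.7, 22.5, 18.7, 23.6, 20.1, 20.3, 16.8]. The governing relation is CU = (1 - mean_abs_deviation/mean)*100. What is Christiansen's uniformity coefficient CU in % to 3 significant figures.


mean = 19.562 mm
mean |d_i - mean| = 2.1250 mm
CU = (1 - 2.1250/19.562)*100 = 89.1 %
Therefore Christiansen's uniformity coefficient CU = 89.1 %.


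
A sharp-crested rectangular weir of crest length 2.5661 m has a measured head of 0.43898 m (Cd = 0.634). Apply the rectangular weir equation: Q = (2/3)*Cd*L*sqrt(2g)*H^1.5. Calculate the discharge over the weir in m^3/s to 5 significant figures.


Q = (2/3)*0.634*2.5661*sqrt(2*9.81)*0.43898^1.5 = 1.3973 m^3/s
Therefore the discharge over the weir = 1.3973 m^3/s.


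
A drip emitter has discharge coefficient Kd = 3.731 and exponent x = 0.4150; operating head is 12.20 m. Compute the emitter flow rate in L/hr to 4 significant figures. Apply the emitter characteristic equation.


Approach: apply the emitter characteristic equation, q = Kd * h^x.
q = 3.731 * 12.20^0.4150 = 10.54 L/hr
Therefore the emitter flow rate = 10.54 L/hr.


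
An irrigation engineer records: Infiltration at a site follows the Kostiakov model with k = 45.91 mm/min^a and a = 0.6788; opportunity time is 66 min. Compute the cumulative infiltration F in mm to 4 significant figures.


Approach: apply the Kostiakov infiltration equation, F = k*t^a.
F = 45.91 * 66^0.6788 = 788.9 mm
Therefore the cumulative infiltration F = 788.9 mm.


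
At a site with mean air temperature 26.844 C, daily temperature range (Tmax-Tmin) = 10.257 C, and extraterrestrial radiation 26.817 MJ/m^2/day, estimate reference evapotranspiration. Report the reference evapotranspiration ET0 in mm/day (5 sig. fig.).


Approach: apply the Hargreaves-Samani method, ET0 = 0.0023*(Tmean+17.8)*sqrt(Tmax-Tmin)*0.408*Ra.
ET0 = 0.0023*(26.844+17.8)*sqrt(10.257)*0.408*26.817 = 3.5981 mm/day
Therefore the reference evapotranspiration ET0 = 3.5981 mm/day.


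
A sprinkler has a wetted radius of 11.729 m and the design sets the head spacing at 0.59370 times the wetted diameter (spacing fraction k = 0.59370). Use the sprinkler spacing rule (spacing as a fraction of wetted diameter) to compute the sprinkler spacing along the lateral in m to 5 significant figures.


Approach: apply the sprinkler spacing rule (spacing as a fraction of wetted diameter), S = k*(2*R).
S = 0.59370 * (2 * 11.729) = 13.927 m
Therefore the sprinkler spacing along the lateral = 13.927 m.


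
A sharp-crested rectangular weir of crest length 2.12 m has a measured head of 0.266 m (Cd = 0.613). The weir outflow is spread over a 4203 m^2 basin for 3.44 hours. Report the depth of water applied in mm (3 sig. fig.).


Approach: apply the rectangular weir equation with a volume-to-depth conversion, Q = (2/3)*Cd*L*sqrt(2g)*H^1.5; d = Q*t/A * 1000.
Step 1 — weir discharge:
  Q = (2/3)*0.613*2.12*sqrt(2*9.81)*0.266^1.5 = 0.52647 m^3/s
Step 2 — volume: V = 0.52647 * 3.44*3600 = 6519.9 m^3
Step 3 — depth: d = V/A * 1000 = 6519.9/4203 * 1000 = 1550 mm
Therefore the depth of water applied = 1550 mm.


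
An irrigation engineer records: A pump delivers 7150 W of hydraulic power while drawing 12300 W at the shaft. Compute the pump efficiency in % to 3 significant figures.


Approach: apply the efficiency ratio, eta = (P_out/P_in)*100.
eta = (7150 / 12300) * 100 = 58.1 %
Therefore the pump efficiency = 58.1 %.


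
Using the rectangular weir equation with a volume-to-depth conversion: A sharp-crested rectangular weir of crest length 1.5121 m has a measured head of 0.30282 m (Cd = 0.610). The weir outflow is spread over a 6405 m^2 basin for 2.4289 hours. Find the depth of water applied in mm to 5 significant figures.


Approach: apply the rectangular weir equation with a volume-to-depth conversion, Q = (2/3)*Cd*L*sqrt(2g)*H^1.5; d = Q*t/A * 1000.
Step 1 — weir discharge:
  Q = (2/3)*0.610*1.5121*sqrt(2*9.81)*0.30282^1.5 = 0.4538846 m^3/s
Step 2 — volume: V = 0.4538846 * 2.4289*3600 = 3968.785 m^3
Step 3 — depth: d = V/A * 1000 = 3968.785/6405 * 1000 = 619.64 mm
Therefore the depth of water applied = 619.64 mm.


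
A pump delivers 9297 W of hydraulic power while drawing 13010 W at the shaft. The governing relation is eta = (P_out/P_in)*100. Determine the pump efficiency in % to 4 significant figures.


eta = (9297 / 13010) * 100 = 71.46 %
Therefore the pump efficiency = 71.46 %.


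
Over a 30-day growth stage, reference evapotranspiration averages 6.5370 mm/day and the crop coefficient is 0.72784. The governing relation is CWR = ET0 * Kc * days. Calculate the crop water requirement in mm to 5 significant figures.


CWR = 6.5370 * 0.72784 * 30 = 142.74 mm
Therefore the crop water requirement = 142.74 mm.


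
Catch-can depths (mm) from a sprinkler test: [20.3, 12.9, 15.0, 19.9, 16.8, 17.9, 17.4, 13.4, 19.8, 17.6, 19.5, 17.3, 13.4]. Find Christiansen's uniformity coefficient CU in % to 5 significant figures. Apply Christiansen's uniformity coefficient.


Approach: apply Christiansen's uniformity coefficient, CU = (1 - mean_abs_deviation/mean)*100.
mean = 17.01538 mm
mean |d_i - mean| = 2.088757 mm
CU = (1 - 2.088757/17.01538)*100 = 87.724 %
Therefore Christiansen's uniformity coefficient CU = 87.724 %.


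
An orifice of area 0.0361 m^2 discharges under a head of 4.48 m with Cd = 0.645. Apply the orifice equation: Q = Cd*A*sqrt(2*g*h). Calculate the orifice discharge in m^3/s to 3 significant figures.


Q = 0.645 * 0.0361 * sqrt(2*9.81*4.48) = 0.218 m^3/s
Therefore the orifice discharge = 0.218 m^3/s.


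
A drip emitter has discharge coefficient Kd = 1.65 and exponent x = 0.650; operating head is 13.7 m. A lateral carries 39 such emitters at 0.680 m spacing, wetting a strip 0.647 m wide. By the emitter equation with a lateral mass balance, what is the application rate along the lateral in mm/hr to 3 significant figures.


Approach: apply the emitter equation with a lateral mass balance, q = Kd*h^x; Q = n*q; rate = Q/(n*spacing*width).
Step 1 — single emitter flow (q = Kd*h^x):
  q = 1.65 * 13.7^0.650 = 9.0438 L/hr
Step 2 — total lateral flow: Q = 39 * 9.0438 = 352.71 L/hr
Step 3 — wetted area: A = 39 * 0.680 * 0.647 = 17.158 m^2
Step 4 — application rate: Q/A = 352.71/17.158 = 20.6 mm/hr
Therefore the application rate along the lateral = 20.6 mm/hr.


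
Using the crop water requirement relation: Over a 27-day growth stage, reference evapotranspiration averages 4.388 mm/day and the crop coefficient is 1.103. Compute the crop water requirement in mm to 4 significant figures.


Approach: apply the crop water requirement relation, CWR = ET0 * Kc * days.
CWR = 4.388 * 1.103 * 27 = 130.7 mm
Therefore the crop water requirement = 130.7 mm.


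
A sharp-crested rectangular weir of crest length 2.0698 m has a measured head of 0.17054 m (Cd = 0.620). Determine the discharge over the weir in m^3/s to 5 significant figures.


Approach: apply the rectangular weir equation, Q = (2/3)*Cd*L*sqrt(2g)*H^1.5.
Q = (2/3)*0.620*2.0698*sqrt(2*9.81)*0.17054^1.5 = 0.26688 m^3/s
Therefore the discharge over the weir = 0.26688 m^3/s.


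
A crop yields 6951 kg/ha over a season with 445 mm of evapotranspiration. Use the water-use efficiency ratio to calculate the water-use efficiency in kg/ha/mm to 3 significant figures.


Approach: apply the water-use efficiency ratio, WUE = yield/ET.
WUE = 6951 / 445 = 15.6 kg/ha/mm
Therefore the water-use efficiency = 15.6 kg/ha/mm.


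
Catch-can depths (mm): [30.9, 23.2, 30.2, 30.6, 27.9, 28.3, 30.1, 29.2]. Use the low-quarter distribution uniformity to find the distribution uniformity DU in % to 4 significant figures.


Approach: apply the low-quarter distribution uniformity, DU = (mean of lowest quarter of readings / overall mean)*100.
sorted lowest 2 of 8: [23.2, 27.9] -> mean = 25.5500 mm
overall mean = 28.8000 mm
DU = (25.5500/28.8000)*100 = 88.72 %
Therefore the distribution uniformity DU = 88.72 %.


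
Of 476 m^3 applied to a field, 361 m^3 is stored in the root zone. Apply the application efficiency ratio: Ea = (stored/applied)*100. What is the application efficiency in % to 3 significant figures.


Ea = (361/476)*100 = 75.8 %
Therefore the application efficiency = 75.8 %.


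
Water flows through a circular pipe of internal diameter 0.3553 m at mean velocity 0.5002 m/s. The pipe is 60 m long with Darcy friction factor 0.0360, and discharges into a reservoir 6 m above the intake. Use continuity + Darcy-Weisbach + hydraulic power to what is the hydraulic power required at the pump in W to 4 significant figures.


Approach: apply continuity + Darcy-Weisbach + hydraulic power, Q = A*v; hf = f*(L/D)*(v^2/(2g)); H = static + hf; P = rho*g*Q*H.
Step 1 — flow rate (continuity, Q = A*v):
  A = pi*(0.3553/2)^2 = 0.0991472 m^2
  Q = 0.0991472 * 0.5002 = 0.0495934 m^3/s
Step 2 — friction head loss (Darcy-Weisbach):
  hf = 0.0360 * (60/0.3553) * (0.5002^2 / (2*9.81))
  hf = 0.0775259 m
Step 3 — total head: H = 6 + 0.0775259 = 6.07753 m
Step 4 — hydraulic power (P = rho*g*Q*H):
  P = 1000 * 9.81 * 0.0495934 * 6.07753 = 2957 W
Therefore the hydraulic power required at the pump = 2957 W.


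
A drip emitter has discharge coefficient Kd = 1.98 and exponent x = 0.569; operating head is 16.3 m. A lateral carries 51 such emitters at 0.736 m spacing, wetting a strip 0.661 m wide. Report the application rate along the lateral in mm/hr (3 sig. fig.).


Approach: apply the emitter equation with a lateral mass balance, q = Kd*h^x; Q = n*q; rate = Q/(n*spacing*width).
Step 1 — single emitter flow (q = Kd*h^x):
  q = 1.98 * 16.3^0.569 = 9.6917 L/hr
Step 2 — total lateral flow: Q = 51 * 9.6917 = 494.28 L/hr
Step 3 — wetted area: A = 51 * 0.736 * 0.661 = 24.811 m^2
Step 4 — application rate: Q/A = 494.28/24.811 = 19.9 mm/hr
Therefore the application rate along the lateral = 19.9 mm/hr.


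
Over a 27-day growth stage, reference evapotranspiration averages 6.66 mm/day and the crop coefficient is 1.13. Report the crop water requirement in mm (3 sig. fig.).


Approach: apply the crop water requirement relation, CWR = ET0 * Kc * days.
CWR = 6.66 * 1.13 * 27 = 203 mm
Therefore the crop water requirement = 203 mm.


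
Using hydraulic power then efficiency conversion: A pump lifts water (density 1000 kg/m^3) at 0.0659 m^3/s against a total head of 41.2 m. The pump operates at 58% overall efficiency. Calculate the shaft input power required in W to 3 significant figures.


Approach: apply hydraulic power then efficiency conversion, P = rho*g*Q*H; P_in = P/eta.
Step 1 — hydraulic power (P = rho*g*Q*H):
  P = 1000 * 9.81 * 0.0659 * 41.2 = 26635 W
Step 2 — input power: P_in = P/eta = 26635 / 0.58 = 45900 W
Therefore the shaft input power required = 45900 W.


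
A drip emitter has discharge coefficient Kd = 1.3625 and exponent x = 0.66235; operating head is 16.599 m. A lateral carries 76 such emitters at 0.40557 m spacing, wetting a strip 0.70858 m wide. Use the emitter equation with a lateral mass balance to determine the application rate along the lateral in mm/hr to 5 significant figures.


Approach: apply the emitter equation with a lateral mass balance, q = Kd*h^x; Q = n*q; rate = Q/(n*spacing*width).
Step 1 — single emitter flow (q = Kd*h^x):
  q = 1.3625 * 16.599^0.66235 = 8.759065 L/hr
Step 2 — total lateral flow: Q = 76 * 8.759065 = 665.6890 L/hr
Step 3 — wetted area: A = 76 * 0.40557 * 0.70858 = 21.84079 m^2
Step 4 — application rate: Q/A = 665.6890/21.84079 = 30.479 mm/hr
Therefore the application rate along the lateral = 30.479 mm/hr.


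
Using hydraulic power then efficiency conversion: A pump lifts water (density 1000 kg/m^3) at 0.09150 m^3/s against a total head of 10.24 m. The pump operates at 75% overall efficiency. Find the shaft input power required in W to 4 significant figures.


Approach: apply hydraulic power then efficiency conversion, P = rho*g*Q*H; P_in = P/eta.
Step 1 — hydraulic power (P = rho*g*Q*H):
  P = 1000 * 9.81 * 0.09150 * 10.24 = 9191.58 W
Step 2 — input power: P_in = P/eta = 9191.58 / 0.75 = 12260 W
Therefore the shaft input power required = 12260 W.


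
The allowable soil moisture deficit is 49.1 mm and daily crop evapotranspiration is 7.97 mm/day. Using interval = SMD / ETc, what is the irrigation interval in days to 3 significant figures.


interval = 49.1 / 7.97 = 6.16 days
Therefore the irrigation interval = 6.16 days.


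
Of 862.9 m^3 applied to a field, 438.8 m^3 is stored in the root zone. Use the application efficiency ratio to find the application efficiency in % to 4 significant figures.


Approach: apply the application efficiency ratio, Ea = (stored/applied)*100.
Ea = (438.8/862.9)*100 = 50.85 %
Therefore the application efficiency = 50.85 %.


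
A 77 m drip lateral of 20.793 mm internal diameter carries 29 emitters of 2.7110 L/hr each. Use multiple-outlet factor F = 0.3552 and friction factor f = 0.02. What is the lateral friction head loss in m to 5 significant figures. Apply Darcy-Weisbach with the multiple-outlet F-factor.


Approach: apply Darcy-Weisbach with the multiple-outlet F-factor, Q = n*q/(3600*1000) m^3/s; v = Q/A; hf = F*f*(L/D)*(v^2/(2g)).
Q = 29*2.7110/(3600*1000) = 2.183861e-05 m^3/s
A = pi*(20.793e-3/2)^2 = 3.395660e-04 m^2, so v = Q/A = 0.06431330 m/s
hf = 0.3552*0.02*(77/0.020793)*(0.06431330^2/(2*9.81)) = 0.0055460 m
Therefore the lateral friction head loss = 0.0055460 m.
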